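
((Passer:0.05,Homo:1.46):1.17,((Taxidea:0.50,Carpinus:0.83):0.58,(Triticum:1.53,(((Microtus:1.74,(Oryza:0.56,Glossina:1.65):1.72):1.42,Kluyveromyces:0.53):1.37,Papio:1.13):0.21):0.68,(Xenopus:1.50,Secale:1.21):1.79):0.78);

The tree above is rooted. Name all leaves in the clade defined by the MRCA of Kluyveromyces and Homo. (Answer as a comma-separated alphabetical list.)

Carpinus, Glossina, Homo, Kluyveromyces, Microtus, Oryza, Papio, Passer, Secale, Taxidea, Triticum, Xenopus

Tracing Kluyveromyces: it sits inside ((Microtus,(Oryza,Glossina)),Kluyveromyces).
Tracing Homo: it sits inside (Passer,Homo).
The smallest clade enclosing both is the whole tree (their MRCA is the root), so the answer is all 12 tips in alphabetical order.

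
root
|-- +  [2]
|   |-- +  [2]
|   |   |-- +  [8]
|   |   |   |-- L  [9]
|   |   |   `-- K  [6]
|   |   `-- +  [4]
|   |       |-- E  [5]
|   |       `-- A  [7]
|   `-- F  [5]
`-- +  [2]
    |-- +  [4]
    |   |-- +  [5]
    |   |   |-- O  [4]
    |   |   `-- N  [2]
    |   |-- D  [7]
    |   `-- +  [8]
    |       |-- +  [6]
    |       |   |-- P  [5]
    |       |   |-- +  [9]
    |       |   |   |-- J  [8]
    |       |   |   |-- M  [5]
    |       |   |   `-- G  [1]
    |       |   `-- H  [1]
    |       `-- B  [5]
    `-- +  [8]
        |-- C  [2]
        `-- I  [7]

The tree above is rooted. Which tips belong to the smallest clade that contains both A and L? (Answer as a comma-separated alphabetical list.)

Tracing A: it sits inside (E,A).
Tracing L: it sits inside (L,K).
The smallest clade enclosing both is ((L,K),(E,A)); the answer is its 4 terminal taxa in alphabetical order.

A, E, K, L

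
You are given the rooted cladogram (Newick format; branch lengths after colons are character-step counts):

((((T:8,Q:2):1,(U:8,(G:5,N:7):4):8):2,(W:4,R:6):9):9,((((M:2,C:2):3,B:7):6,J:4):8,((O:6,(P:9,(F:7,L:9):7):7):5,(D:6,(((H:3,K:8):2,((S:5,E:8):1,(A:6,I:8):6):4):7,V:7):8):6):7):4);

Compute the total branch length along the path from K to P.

52

The path runs K → … → MRCA → … → P; the MRCA is the node subtending ((O,(P,(F,L))),(D,(((H,K),((S,E),(A,I))),V))).
Branch lengths along that path: 8 + 2 + 7 + 8 + 6 + 5 + 7 + 9 = 52.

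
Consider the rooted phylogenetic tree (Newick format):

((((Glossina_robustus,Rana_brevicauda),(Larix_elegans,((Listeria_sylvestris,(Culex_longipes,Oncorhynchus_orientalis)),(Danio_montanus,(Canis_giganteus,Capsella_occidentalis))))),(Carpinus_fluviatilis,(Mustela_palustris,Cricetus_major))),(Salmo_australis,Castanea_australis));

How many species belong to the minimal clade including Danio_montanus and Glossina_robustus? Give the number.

9

The MRCA of Danio_montanus and Glossina_robustus is the node subtending ((Glossina_robustus,Rana_brevicauda),(Larix_elegans,((Listeria_sylvestris,(Culex_longipes,Oncorhynchus_orientalis)),(Danio_montanus,(Canis_giganteus,Capsella_occidentalis))))).
That clade contains 9 terminal taxa: Canis_giganteus, Capsella_occidentalis, Culex_longipes, Danio_montanus, Glossina_robustus, Larix_elegans, Listeria_sylvestris, Oncorhynchus_orientalis, Rana_brevicauda.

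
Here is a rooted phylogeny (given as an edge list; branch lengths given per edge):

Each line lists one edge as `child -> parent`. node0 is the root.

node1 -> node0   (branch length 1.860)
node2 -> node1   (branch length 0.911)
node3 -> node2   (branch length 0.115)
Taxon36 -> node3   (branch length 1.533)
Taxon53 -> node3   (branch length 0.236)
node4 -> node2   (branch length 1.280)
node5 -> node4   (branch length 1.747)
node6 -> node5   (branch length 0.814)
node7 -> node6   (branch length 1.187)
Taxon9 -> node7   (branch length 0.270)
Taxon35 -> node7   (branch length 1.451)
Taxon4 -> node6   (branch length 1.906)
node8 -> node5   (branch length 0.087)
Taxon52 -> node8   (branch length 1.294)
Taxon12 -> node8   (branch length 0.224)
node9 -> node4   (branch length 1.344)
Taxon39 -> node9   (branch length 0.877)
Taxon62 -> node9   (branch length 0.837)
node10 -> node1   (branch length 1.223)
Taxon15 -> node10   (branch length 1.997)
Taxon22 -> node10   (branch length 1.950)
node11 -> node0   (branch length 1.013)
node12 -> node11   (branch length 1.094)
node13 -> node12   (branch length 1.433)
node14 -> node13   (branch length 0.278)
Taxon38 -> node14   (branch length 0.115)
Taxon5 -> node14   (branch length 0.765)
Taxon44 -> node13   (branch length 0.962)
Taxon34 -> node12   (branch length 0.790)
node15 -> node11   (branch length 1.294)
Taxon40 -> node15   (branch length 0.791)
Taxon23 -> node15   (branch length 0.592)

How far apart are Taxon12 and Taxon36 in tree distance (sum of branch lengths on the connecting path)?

4.986

The path runs Taxon12 → … → MRCA → … → Taxon36; the MRCA is the node subtending ((Taxon36,Taxon53),((((Taxon9,Taxon35),Taxon4),(Taxon52,Taxon12)),(Taxon39,Taxon62))).
Branch lengths along that path: 0.224 + 0.087 + 1.747 + 1.280 + 0.115 + 1.533 = 4.986.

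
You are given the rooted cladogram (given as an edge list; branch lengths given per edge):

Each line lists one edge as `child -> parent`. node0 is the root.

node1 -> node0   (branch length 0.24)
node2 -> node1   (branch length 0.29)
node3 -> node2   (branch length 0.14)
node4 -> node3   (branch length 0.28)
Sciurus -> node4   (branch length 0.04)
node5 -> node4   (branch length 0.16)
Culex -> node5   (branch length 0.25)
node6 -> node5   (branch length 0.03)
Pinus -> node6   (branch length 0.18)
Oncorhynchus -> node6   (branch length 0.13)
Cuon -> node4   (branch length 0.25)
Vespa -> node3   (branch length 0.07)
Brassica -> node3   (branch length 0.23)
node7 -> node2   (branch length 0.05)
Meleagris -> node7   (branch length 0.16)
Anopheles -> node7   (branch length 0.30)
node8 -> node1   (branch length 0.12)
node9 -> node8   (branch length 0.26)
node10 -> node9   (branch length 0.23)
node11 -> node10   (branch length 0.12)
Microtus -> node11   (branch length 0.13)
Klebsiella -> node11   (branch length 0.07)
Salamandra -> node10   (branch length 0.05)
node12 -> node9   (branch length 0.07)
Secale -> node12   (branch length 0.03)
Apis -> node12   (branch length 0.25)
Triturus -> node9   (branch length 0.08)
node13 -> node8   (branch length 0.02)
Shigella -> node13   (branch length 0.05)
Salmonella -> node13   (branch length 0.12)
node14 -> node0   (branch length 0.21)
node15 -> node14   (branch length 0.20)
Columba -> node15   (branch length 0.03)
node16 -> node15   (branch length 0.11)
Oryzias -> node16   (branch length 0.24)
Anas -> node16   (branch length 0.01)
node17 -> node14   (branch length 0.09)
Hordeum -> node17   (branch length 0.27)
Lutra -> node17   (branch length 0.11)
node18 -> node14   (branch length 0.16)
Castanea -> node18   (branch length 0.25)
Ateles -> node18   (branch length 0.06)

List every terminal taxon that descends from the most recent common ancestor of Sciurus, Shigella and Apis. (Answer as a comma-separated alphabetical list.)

Tracing Sciurus: it sits inside (Sciurus,(Culex,(Pinus,Oncorhynchus)),Cuon).
Tracing Shigella: it sits inside (Shigella,Salmonella).
Tracing Apis: it sits inside (Secale,Apis).
The smallest clade enclosing all 3 is ((((Sciurus,(Culex,(Pinus,Oncorhynchus)),Cuon),Vespa,Brassica),(Meleagris,Anopheles)),((((Microtus,Klebsiella),Salamandra),(Secale,Apis),Triturus),(Shigella,Salmonella))); the answer is its 17 terminal taxa in alphabetical order.

Anopheles, Apis, Brassica, Culex, Cuon, Klebsiella, Meleagris, Microtus, Oncorhynchus, Pinus, Salamandra, Salmonella, Sciurus, Secale, Shigella, Triturus, Vespa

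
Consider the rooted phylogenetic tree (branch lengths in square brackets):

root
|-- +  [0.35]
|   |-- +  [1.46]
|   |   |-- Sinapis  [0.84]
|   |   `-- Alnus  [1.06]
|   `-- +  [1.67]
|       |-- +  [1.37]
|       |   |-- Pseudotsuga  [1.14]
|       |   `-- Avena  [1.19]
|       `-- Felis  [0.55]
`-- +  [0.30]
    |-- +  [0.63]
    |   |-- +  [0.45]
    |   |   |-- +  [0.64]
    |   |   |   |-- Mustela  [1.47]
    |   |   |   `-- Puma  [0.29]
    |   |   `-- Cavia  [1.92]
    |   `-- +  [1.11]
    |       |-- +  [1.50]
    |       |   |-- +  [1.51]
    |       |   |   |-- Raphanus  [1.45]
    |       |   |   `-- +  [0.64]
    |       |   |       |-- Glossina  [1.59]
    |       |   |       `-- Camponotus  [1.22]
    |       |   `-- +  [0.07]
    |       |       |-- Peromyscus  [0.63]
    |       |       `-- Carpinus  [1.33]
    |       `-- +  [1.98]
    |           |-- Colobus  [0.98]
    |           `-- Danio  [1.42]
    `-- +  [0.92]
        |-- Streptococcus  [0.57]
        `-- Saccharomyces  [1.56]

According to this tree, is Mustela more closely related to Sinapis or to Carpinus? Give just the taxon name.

Carpinus

The MRCA of Mustela and Carpinus subtends (((Mustela,Puma),Cavia),(((Raphanus,(Glossina,Camponotus)),(Peromyscus,Carpinus)),(Colobus,Danio))) (10 taxa).
The MRCA of Mustela and Sinapis is the root, subtending the entire tree (17 taxa).
The first is nested inside the second, so Mustela shares a more recent common ancestor with Carpinus.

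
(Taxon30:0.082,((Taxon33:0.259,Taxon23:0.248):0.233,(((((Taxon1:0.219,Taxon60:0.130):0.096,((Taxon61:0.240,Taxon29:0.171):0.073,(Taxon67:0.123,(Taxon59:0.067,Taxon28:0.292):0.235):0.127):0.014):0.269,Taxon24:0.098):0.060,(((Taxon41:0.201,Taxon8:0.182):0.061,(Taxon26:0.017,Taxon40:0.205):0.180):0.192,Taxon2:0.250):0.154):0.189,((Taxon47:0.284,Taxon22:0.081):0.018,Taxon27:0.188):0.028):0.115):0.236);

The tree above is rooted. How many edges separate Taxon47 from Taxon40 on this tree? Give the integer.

The MRCA of Taxon47 and Taxon40 is the node subtending (((((Taxon1,Taxon60),((Taxon61,Taxon29),(Taxon67,(Taxon59,Taxon28)))),Taxon24),(((Taxon41,Taxon8),(Taxon26,Taxon40)),Taxon2)),((Taxon47,Taxon22),Taxon27)).
From Taxon47 up to that node: 3 branches. From Taxon40 up to the same node: 5 branches. Total: 3 + 5 = 8.

8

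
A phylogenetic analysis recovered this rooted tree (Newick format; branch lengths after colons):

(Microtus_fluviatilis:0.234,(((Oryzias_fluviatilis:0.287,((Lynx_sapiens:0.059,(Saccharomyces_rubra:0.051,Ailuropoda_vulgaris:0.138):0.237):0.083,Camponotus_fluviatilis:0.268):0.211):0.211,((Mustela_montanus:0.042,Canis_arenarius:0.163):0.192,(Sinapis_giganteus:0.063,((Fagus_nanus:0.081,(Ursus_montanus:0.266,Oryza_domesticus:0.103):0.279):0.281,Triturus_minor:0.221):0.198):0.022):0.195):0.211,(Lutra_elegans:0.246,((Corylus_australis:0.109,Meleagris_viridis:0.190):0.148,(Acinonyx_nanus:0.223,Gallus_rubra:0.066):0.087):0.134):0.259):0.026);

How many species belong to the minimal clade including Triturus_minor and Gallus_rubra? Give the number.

17

The MRCA of Triturus_minor and Gallus_rubra is the node subtending (((Oryzias_fluviatilis,((Lynx_sapiens,(Saccharomyces_rubra,Ailuropoda_vulgaris)),Camponotus_fluviatilis)),((Mustela_montanus,Canis_arenarius),(Sinapis_giganteus,((Fagus_nanus,(Ursus_montanus,Oryza_domesticus)),Triturus_minor)))),(Lutra_elegans,((Corylus_australis,Meleagris_viridis),(Acinonyx_nanus,Gallus_rubra)))).
That clade contains 17 terminal taxa: Acinonyx_nanus, Ailuropoda_vulgaris, Camponotus_fluviatilis, Canis_arenarius, Corylus_australis, Fagus_nanus, Gallus_rubra, Lutra_elegans, Lynx_sapiens, Meleagris_viridis, Mustela_montanus, Oryza_domesticus, Oryzias_fluviatilis, Saccharomyces_rubra, Sinapis_giganteus, Triturus_minor, Ursus_montanus.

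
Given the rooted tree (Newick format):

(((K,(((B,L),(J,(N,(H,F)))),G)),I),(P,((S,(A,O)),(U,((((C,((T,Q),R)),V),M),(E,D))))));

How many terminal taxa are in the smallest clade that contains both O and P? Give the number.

13

The MRCA of O and P is the node subtending (P,((S,(A,O)),(U,((((C,((T,Q),R)),V),M),(E,D))))).
That clade contains 13 terminal taxa: A, C, D, E, M, O, P, Q, R, S, T, U, V.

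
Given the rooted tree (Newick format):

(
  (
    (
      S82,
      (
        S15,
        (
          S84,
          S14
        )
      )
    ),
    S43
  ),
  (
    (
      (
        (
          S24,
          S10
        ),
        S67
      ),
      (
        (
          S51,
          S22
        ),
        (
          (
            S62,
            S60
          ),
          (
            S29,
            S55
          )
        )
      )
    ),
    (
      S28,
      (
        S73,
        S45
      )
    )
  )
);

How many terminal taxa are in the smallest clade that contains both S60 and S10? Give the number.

The MRCA of S60 and S10 is the node subtending (((S24,S10),S67),((S51,S22),((S62,S60),(S29,S55)))).
That clade contains 9 terminal taxa: S10, S22, S24, S29, S51, S55, S60, S62, S67.

9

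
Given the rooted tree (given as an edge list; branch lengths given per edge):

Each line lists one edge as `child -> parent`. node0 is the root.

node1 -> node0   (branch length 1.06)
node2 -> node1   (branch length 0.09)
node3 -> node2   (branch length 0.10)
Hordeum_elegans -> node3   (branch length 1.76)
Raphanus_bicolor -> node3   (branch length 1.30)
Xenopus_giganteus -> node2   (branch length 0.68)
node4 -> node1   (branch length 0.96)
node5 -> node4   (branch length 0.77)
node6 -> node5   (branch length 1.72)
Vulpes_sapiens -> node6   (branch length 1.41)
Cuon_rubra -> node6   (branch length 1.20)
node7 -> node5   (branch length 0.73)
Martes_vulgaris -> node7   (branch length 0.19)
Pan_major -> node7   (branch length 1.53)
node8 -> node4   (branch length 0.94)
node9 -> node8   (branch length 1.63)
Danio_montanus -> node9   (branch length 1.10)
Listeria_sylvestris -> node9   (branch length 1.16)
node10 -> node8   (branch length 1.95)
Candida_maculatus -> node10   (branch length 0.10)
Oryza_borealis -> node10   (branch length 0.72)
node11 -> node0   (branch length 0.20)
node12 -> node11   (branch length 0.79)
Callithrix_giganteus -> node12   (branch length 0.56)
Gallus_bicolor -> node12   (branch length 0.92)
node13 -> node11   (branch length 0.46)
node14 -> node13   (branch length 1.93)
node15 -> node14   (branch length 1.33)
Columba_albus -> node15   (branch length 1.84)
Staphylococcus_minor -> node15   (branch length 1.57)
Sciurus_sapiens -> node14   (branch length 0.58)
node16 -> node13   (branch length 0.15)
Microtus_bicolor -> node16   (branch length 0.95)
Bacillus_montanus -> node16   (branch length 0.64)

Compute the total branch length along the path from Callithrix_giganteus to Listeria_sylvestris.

7.30

The path runs Callithrix_giganteus → … → MRCA → … → Listeria_sylvestris; the MRCA is the root of the tree.
Branch lengths along that path: 0.56 + 0.79 + 0.20 + 1.06 + 0.96 + 0.94 + 1.63 + 1.16 = 7.30.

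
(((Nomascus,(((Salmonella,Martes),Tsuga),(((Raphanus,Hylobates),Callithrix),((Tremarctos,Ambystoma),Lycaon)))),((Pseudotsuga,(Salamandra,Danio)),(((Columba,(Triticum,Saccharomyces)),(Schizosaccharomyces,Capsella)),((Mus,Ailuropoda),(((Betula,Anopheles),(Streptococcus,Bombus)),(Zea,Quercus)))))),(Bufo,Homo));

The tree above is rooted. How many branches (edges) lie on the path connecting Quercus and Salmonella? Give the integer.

The MRCA of Quercus and Salmonella is the node subtending ((Nomascus,(((Salmonella,Martes),Tsuga),(((Raphanus,Hylobates),Callithrix),((Tremarctos,Ambystoma),Lycaon)))),((Pseudotsuga,(Salamandra,Danio)),(((Columba,(Triticum,Saccharomyces)),(Schizosaccharomyces,Capsella)),((Mus,Ailuropoda),(((Betula,Anopheles),(Streptococcus,Bombus)),(Zea,Quercus)))))).
From Quercus up to that node: 6 branches. From Salmonella up to the same node: 5 branches. Total: 6 + 5 = 11.

11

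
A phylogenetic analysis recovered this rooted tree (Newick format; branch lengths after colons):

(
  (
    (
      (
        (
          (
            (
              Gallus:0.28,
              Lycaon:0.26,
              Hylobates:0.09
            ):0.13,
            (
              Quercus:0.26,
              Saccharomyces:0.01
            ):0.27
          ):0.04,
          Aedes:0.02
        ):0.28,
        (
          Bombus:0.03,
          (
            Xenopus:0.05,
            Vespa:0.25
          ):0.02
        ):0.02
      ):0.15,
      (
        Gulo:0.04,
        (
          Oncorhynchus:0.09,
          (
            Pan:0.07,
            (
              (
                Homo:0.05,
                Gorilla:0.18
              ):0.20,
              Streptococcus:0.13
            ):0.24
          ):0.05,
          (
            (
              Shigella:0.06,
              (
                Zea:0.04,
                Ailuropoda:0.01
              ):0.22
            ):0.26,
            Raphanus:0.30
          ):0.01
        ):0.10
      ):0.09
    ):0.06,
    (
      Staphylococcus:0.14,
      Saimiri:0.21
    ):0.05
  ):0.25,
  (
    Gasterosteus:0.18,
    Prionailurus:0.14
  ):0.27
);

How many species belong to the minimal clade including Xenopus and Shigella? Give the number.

19

The MRCA of Xenopus and Shigella is the node subtending (((((Gallus,Lycaon,Hylobates),(Quercus,Saccharomyces)),Aedes),(Bombus,(Xenopus,Vespa))),(Gulo,(Oncorhynchus,(Pan,((Homo,Gorilla),Streptococcus)),((Shigella,(Zea,Ailuropoda)),Raphanus)))).
That clade contains 19 terminal taxa: Aedes, Ailuropoda, Bombus, Gallus, Gorilla, Gulo, Homo, Hylobates, Lycaon, Oncorhynchus, Pan, Quercus, Raphanus, Saccharomyces, Shigella, Streptococcus, Vespa, Xenopus, Zea.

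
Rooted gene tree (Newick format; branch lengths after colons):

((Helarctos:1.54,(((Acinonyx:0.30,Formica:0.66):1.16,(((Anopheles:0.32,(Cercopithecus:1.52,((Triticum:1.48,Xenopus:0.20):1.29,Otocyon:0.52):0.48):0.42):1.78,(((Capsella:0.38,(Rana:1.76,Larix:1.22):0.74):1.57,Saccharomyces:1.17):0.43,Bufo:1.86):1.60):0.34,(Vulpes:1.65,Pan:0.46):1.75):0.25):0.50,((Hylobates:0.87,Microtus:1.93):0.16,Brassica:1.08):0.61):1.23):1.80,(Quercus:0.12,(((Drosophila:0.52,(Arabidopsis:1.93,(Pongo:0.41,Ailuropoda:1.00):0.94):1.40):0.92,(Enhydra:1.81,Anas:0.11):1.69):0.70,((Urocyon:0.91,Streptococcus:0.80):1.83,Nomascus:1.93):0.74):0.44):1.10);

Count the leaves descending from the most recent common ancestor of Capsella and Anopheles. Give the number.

10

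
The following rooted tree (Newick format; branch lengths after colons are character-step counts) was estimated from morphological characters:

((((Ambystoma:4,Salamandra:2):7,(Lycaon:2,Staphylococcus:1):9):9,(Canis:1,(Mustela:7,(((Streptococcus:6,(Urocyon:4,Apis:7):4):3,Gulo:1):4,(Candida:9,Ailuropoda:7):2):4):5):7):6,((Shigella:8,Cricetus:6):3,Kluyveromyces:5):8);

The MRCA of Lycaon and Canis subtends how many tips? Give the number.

The MRCA of Lycaon and Canis is the node subtending (((Ambystoma,Salamandra),(Lycaon,Staphylococcus)),(Canis,(Mustela,(((Streptococcus,(Urocyon,Apis)),Gulo),(Candida,Ailuropoda))))).
That clade contains 12 terminal taxa: Ailuropoda, Ambystoma, Apis, Candida, Canis, Gulo, Lycaon, Mustela, Salamandra, Staphylococcus, Streptococcus, Urocyon.

12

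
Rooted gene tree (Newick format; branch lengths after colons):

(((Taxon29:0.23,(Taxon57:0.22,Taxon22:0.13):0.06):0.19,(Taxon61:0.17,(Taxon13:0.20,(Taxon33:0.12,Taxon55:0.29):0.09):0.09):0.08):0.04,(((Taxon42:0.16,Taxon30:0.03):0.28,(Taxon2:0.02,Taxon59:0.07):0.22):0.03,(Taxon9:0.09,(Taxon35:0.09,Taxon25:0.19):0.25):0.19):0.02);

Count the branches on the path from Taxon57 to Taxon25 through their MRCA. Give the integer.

The MRCA of Taxon57 and Taxon25 is the root of the tree.
From Taxon57 up to that node: 4 branches. From Taxon25 up to the same node: 4 branches. Total: 4 + 4 = 8.

8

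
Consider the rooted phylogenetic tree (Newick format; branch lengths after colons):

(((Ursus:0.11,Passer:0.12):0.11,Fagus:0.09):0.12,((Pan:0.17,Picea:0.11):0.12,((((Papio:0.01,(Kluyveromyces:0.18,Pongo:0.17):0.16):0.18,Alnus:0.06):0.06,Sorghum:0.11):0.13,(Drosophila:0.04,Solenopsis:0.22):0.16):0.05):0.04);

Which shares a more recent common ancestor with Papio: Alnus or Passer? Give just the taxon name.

Alnus

The MRCA of Papio and Alnus subtends ((Papio,(Kluyveromyces,Pongo)),Alnus) (4 taxa).
The MRCA of Papio and Passer is the root, subtending the entire tree (12 taxa).
The first is nested inside the second, so Papio shares a more recent common ancestor with Alnus.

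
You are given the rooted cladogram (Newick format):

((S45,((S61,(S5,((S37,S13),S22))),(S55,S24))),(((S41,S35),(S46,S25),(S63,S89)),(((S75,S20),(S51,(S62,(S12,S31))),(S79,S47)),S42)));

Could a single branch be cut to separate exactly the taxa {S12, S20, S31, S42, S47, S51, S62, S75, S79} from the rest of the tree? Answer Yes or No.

The most recent common ancestor of these taxa subtends (((S75,S20),(S51,(S62,(S12,S31))),(S79,S47)),S42).
That clade has exactly 9 tips — every listed taxon and nothing else — so the group is monophyletic.

Yes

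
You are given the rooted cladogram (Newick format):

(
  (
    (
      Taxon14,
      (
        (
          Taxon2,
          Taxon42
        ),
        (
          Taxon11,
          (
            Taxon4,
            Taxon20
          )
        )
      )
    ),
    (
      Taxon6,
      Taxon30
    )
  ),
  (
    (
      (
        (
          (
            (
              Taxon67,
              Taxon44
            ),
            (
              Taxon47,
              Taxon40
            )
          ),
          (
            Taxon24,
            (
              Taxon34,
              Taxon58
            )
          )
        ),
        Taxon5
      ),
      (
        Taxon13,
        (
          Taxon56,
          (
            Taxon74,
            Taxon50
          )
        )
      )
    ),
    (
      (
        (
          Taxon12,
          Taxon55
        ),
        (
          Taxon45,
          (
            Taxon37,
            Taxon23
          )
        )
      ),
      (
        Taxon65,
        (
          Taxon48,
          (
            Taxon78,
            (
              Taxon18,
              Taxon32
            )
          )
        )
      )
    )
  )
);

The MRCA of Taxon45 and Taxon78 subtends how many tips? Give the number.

10

The MRCA of Taxon45 and Taxon78 is the node subtending (((Taxon12,Taxon55),(Taxon45,(Taxon37,Taxon23))),(Taxon65,(Taxon48,(Taxon78,(Taxon18,Taxon32))))).
That clade contains 10 terminal taxa: Taxon12, Taxon18, Taxon23, Taxon32, Taxon37, Taxon45, Taxon48, Taxon55, Taxon65, Taxon78.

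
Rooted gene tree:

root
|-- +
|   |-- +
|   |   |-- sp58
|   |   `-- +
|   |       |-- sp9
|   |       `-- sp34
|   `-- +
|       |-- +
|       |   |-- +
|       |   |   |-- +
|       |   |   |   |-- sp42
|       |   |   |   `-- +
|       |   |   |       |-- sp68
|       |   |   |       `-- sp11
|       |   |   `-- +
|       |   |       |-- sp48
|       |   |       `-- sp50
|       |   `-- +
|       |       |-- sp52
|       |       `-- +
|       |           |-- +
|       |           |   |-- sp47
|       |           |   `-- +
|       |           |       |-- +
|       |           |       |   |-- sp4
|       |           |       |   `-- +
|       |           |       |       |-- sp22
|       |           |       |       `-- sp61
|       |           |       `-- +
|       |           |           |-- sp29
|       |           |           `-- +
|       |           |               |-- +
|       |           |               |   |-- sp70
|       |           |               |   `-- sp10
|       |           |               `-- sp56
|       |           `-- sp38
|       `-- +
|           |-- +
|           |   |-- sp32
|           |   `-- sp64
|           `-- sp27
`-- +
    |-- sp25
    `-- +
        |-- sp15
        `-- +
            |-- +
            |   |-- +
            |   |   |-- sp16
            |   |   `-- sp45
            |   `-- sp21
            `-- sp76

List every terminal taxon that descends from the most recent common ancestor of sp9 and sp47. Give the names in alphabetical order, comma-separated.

sp10, sp11, sp22, sp27, sp29, sp32, sp34, sp38, sp4, sp42, sp47, sp48, sp50, sp52, sp56, sp58, sp61, sp64, sp68, sp70, sp9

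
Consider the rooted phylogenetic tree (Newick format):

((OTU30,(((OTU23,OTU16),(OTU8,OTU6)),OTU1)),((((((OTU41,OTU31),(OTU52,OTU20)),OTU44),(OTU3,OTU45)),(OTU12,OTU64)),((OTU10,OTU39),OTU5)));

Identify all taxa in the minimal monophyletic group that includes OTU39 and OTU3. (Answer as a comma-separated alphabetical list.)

OTU10, OTU12, OTU20, OTU3, OTU31, OTU39, OTU41, OTU44, OTU45, OTU5, OTU52, OTU64

Tracing OTU39: it sits inside (OTU10,OTU39).
Tracing OTU3: it sits inside (OTU3,OTU45).
The smallest clade enclosing both is ((((((OTU41,OTU31),(OTU52,OTU20)),OTU44),(OTU3,OTU45)),(OTU12,OTU64)),((OTU10,OTU39),OTU5)); the answer is its 12 terminal taxa in alphabetical order.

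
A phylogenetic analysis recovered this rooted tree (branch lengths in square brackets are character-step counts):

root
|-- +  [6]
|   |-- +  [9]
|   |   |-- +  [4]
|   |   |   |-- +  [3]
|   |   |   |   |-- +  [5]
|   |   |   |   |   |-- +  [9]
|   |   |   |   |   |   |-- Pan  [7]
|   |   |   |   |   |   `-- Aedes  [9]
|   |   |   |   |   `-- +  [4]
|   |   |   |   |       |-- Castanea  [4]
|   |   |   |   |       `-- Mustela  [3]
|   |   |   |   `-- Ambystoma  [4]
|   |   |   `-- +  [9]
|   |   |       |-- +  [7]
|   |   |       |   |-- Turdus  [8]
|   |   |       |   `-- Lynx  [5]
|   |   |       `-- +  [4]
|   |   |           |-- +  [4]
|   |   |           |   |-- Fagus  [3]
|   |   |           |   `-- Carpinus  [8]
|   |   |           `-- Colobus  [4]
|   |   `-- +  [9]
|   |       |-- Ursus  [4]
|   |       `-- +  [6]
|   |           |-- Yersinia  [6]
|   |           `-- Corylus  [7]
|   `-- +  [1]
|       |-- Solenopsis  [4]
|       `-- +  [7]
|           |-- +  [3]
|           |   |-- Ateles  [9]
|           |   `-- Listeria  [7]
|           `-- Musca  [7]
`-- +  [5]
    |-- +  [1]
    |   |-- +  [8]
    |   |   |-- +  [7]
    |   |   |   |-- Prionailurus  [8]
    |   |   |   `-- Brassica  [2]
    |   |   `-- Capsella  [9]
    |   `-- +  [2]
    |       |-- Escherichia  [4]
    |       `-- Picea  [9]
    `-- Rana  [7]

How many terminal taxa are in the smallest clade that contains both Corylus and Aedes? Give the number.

13

The MRCA of Corylus and Aedes is the node subtending (((((Pan,Aedes),(Castanea,Mustela)),Ambystoma),((Turdus,Lynx),((Fagus,Carpinus),Colobus))),(Ursus,(Yersinia,Corylus))).
That clade contains 13 terminal taxa: Aedes, Ambystoma, Carpinus, Castanea, Colobus, Corylus, Fagus, Lynx, Mustela, Pan, Turdus, Ursus, Yersinia.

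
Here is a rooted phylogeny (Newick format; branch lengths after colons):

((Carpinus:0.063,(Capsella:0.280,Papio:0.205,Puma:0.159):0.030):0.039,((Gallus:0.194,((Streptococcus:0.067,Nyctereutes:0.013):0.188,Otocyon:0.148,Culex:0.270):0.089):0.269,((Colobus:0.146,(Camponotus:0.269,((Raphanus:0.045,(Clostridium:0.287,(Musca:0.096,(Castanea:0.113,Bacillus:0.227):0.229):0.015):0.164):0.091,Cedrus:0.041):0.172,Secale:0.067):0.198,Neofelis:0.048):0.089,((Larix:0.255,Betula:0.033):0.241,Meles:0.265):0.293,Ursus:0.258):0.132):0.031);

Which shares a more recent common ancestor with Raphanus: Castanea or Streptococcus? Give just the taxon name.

The MRCA of Raphanus and Castanea subtends (Raphanus,(Clostridium,(Musca,(Castanea,Bacillus)))) (5 taxa).
The MRCA of Raphanus and Streptococcus subtends ((Gallus,((Streptococcus,Nyctereutes),Otocyon,Culex)),((Colobus,(Camponotus,((Raphanus,(Clostridium,(Musca,(Castanea,Bacillus)))),Cedrus),Secale),Neofelis),((Larix,Betula),Meles),Ursus)) (19 taxa).
The first is nested inside the second, so Raphanus shares a more recent common ancestor with Castanea.

Castanea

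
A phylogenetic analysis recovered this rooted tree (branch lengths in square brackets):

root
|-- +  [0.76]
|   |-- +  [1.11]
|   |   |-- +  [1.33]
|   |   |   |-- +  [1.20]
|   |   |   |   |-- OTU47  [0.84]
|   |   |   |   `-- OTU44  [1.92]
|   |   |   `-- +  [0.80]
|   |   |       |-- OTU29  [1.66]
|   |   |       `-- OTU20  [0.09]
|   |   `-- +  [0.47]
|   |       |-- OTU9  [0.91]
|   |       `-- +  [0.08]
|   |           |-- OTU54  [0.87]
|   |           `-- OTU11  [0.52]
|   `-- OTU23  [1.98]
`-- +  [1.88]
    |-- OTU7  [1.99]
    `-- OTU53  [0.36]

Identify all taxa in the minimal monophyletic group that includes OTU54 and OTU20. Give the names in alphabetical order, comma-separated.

OTU11, OTU20, OTU29, OTU44, OTU47, OTU54, OTU9

Tracing OTU54: it sits inside (OTU54,OTU11).
Tracing OTU20: it sits inside (OTU29,OTU20).
The smallest clade enclosing both is (((OTU47,OTU44),(OTU29,OTU20)),(OTU9,(OTU54,OTU11))); the answer is its 7 terminal taxa in alphabetical order.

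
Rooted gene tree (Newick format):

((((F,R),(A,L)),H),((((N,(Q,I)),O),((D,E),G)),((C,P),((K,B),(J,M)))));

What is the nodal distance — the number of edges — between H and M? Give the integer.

7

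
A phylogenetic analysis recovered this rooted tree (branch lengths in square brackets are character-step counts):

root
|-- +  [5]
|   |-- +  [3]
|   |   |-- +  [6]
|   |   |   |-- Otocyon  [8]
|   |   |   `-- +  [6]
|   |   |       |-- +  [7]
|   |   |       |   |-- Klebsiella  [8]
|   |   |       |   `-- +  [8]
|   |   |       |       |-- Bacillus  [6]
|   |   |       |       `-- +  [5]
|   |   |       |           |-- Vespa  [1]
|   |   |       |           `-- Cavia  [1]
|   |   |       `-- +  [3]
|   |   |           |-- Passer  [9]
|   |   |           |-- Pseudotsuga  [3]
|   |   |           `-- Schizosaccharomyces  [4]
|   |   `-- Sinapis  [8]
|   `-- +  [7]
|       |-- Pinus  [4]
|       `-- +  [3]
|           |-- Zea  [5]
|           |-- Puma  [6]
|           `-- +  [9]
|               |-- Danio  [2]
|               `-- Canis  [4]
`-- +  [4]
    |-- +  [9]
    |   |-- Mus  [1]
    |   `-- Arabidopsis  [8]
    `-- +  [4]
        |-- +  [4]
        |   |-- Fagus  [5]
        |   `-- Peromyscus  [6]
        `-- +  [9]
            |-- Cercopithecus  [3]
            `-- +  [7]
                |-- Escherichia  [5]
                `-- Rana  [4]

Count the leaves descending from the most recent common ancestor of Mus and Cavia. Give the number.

21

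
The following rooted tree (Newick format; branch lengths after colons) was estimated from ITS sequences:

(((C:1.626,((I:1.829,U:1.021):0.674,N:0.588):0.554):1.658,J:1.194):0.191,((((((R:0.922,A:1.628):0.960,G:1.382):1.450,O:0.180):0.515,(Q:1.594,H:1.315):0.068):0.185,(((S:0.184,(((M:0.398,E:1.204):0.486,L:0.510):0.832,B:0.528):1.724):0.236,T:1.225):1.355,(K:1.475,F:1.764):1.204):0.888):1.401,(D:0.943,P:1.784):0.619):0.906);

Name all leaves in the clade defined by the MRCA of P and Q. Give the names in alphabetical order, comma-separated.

Tracing P: it sits inside (D,P).
Tracing Q: it sits inside (Q,H).
The smallest clade enclosing both is ((((((R,A),G),O),(Q,H)),(((S,(((M,E),L),B)),T),(K,F))),(D,P)); the answer is its 16 terminal taxa in alphabetical order.

A, B, D, E, F, G, H, K, L, M, O, P, Q, R, S, T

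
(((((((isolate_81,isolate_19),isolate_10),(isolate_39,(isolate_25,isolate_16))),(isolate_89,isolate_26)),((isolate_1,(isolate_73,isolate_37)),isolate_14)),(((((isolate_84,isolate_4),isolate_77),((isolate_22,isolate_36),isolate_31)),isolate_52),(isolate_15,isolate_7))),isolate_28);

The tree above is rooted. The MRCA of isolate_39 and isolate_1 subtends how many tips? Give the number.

The MRCA of isolate_39 and isolate_1 is the node subtending (((((isolate_81,isolate_19),isolate_10),(isolate_39,(isolate_25,isolate_16))),(isolate_89,isolate_26)),((isolate_1,(isolate_73,isolate_37)),isolate_14)).
That clade contains 12 terminal taxa: isolate_1, isolate_10, isolate_14, isolate_16, isolate_19, isolate_25, isolate_26, isolate_37, isolate_39, isolate_73, isolate_81, isolate_89.

12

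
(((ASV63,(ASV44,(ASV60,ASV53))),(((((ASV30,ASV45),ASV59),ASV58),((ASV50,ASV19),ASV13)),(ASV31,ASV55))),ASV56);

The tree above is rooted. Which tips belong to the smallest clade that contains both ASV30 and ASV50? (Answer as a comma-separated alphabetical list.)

Tracing ASV30: it sits inside (ASV30,ASV45).
Tracing ASV50: it sits inside (ASV50,ASV19).
The smallest clade enclosing both is ((((ASV30,ASV45),ASV59),ASV58),((ASV50,ASV19),ASV13)); the answer is its 7 terminal taxa in alphabetical order.

ASV13, ASV19, ASV30, ASV45, ASV50, ASV58, ASV59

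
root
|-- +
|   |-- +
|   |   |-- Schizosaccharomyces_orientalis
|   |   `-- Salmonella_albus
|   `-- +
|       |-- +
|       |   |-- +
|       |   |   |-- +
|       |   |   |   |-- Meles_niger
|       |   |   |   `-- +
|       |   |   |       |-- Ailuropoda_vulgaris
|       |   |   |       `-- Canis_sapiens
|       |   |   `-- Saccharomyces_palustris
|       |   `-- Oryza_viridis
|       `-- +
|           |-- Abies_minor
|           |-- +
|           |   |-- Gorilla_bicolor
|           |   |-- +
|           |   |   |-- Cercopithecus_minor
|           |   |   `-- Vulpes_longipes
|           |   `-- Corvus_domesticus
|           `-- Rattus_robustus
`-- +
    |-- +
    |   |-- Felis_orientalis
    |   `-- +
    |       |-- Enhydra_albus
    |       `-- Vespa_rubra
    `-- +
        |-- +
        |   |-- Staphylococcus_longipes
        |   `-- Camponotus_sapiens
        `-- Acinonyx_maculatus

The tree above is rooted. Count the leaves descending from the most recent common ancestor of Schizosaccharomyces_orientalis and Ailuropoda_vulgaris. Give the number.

13

The MRCA of Schizosaccharomyces_orientalis and Ailuropoda_vulgaris is the node subtending ((Schizosaccharomyces_orientalis,Salmonella_albus),((((Meles_niger,(Ailuropoda_vulgaris,Canis_sapiens)),Saccharomyces_palustris),Oryza_viridis),(Abies_minor,(Gorilla_bicolor,(Cercopithecus_minor,Vulpes_longipes),Corvus_domesticus),Rattus_robustus))).
That clade contains 13 terminal taxa: Abies_minor, Ailuropoda_vulgaris, Canis_sapiens, Cercopithecus_minor, Corvus_domesticus, Gorilla_bicolor, Meles_niger, Oryza_viridis, Rattus_robustus, Saccharomyces_palustris, Salmonella_albus, Schizosaccharomyces_orientalis, Vulpes_longipes.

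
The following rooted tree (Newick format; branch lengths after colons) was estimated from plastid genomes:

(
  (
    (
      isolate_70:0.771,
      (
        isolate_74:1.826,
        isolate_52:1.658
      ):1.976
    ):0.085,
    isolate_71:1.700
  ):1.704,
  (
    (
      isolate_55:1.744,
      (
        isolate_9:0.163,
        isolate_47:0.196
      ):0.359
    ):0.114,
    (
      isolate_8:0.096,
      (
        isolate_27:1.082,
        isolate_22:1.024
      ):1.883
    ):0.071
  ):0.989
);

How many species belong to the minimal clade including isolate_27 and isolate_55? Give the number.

6

The MRCA of isolate_27 and isolate_55 is the node subtending ((isolate_55,(isolate_9,isolate_47)),(isolate_8,(isolate_27,isolate_22))).
That clade contains 6 terminal taxa: isolate_22, isolate_27, isolate_47, isolate_55, isolate_8, isolate_9.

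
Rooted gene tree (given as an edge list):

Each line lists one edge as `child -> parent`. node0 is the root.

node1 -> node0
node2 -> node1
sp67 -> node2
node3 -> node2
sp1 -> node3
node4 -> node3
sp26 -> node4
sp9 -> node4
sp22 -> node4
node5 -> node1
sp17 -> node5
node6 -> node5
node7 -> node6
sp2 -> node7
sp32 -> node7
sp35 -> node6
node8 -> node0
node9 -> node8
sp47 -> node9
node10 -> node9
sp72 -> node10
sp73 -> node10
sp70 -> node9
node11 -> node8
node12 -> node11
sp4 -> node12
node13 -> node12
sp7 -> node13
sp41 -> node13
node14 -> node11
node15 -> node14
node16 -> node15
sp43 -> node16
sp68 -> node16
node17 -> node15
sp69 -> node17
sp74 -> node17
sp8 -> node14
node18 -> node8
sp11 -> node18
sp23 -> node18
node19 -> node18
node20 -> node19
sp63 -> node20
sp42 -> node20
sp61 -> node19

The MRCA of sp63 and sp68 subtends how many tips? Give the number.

The MRCA of sp63 and sp68 is the node subtending ((sp47,(sp72,sp73),sp70),((sp4,(sp7,sp41)),(((sp43,sp68),(sp69,sp74)),sp8)),(sp11,sp23,((sp63,sp42),sp61))).
That clade contains 17 terminal taxa: sp11, sp23, sp4, sp41, sp42, sp43, sp47, sp61, sp63, sp68, sp69, sp7, sp70, sp72, sp73, sp74, sp8.

17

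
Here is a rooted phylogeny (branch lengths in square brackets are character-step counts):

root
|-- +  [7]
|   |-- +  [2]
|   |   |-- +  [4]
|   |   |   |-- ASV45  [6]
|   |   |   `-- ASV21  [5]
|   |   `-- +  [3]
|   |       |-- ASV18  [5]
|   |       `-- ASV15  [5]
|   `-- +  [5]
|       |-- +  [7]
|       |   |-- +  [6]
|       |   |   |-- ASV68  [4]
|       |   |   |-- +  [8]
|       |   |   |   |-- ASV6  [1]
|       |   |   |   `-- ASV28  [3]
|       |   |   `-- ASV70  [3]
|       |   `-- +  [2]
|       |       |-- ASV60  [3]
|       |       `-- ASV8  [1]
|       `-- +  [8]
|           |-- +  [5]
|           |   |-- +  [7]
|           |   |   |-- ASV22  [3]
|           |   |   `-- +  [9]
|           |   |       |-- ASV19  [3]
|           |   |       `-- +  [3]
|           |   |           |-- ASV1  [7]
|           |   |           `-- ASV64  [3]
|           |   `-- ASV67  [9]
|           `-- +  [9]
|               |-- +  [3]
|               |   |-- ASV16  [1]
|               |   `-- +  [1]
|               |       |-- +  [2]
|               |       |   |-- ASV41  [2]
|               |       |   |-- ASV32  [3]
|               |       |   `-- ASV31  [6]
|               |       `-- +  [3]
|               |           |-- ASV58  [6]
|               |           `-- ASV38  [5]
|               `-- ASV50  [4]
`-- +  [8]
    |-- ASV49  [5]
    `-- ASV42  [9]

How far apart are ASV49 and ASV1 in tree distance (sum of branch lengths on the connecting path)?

The path runs ASV49 → … → MRCA → … → ASV1; the MRCA is the root of the tree.
Branch lengths along that path: 5 + 8 + 7 + 5 + 8 + 5 + 7 + 9 + 3 + 7 = 64.

64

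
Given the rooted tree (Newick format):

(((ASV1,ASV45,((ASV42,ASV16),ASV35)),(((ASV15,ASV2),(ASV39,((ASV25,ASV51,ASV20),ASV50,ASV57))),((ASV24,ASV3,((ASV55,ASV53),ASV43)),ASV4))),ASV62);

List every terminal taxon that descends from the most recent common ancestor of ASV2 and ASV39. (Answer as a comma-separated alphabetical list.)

ASV15, ASV2, ASV20, ASV25, ASV39, ASV50, ASV51, ASV57

Tracing ASV2: it sits inside (ASV15,ASV2).
Tracing ASV39: it sits inside (ASV39,((ASV25,ASV51,ASV20),ASV50,ASV57)).
The smallest clade enclosing both is ((ASV15,ASV2),(ASV39,((ASV25,ASV51,ASV20),ASV50,ASV57))); the answer is its 8 terminal taxa in alphabetical order.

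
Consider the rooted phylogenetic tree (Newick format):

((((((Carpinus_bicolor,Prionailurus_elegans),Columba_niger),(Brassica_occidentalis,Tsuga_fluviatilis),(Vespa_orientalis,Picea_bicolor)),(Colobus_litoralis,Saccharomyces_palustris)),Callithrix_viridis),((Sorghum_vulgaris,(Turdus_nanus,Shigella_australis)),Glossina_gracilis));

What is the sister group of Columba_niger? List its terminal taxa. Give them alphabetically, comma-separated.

Carpinus_bicolor, Prionailurus_elegans

Columba_niger attaches to the tree at the node subtending ((Carpinus_bicolor,Prionailurus_elegans),Columba_niger).
The other lineage descending from that same node — the sister group — is (Carpinus_bicolor,Prionailurus_elegans); its 2 tips in alphabetical order are the answer.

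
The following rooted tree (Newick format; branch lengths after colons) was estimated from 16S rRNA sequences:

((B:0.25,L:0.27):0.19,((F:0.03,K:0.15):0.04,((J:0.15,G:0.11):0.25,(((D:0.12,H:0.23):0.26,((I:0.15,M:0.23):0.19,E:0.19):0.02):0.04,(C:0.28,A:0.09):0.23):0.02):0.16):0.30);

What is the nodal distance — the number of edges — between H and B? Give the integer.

8

The MRCA of H and B is the root of the tree.
From H up to that node: 6 branches. From B up to the same node: 2 branches. Total: 6 + 2 = 8.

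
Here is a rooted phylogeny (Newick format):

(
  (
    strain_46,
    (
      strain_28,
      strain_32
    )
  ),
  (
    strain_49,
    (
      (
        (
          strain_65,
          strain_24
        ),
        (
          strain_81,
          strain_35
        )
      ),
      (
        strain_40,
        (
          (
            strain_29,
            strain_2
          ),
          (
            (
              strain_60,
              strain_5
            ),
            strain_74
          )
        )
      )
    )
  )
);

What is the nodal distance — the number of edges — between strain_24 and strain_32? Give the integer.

8

The MRCA of strain_24 and strain_32 is the root of the tree.
From strain_24 up to that node: 5 branches. From strain_32 up to the same node: 3 branches. Total: 5 + 3 = 8.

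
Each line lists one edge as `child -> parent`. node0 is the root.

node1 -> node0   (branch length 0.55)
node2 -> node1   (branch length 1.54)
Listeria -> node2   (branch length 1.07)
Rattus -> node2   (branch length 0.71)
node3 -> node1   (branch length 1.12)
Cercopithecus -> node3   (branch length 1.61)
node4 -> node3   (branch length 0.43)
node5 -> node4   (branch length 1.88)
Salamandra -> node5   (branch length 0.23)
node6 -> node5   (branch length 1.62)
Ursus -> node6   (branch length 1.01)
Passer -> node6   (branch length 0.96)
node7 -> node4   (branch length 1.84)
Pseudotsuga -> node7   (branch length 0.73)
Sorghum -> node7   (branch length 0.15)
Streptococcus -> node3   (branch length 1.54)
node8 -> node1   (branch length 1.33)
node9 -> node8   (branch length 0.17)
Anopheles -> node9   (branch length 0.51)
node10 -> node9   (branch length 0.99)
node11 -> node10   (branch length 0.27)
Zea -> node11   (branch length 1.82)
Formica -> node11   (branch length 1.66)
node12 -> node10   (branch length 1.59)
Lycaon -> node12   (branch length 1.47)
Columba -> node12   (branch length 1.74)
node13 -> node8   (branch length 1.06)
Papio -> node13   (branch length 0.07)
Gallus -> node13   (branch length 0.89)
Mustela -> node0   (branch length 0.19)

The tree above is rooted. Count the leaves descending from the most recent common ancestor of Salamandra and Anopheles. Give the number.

16

The MRCA of Salamandra and Anopheles is the node subtending ((Listeria,Rattus),(Cercopithecus,((Salamandra,(Ursus,Passer)),(Pseudotsuga,Sorghum)),Streptococcus),((Anopheles,((Zea,Formica),(Lycaon,Columba))),(Papio,Gallus))).
That clade contains 16 terminal taxa: Anopheles, Cercopithecus, Columba, Formica, Gallus, Listeria, Lycaon, Papio, Passer, Pseudotsuga, Rattus, Salamandra, Sorghum, Streptococcus, Ursus, Zea.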